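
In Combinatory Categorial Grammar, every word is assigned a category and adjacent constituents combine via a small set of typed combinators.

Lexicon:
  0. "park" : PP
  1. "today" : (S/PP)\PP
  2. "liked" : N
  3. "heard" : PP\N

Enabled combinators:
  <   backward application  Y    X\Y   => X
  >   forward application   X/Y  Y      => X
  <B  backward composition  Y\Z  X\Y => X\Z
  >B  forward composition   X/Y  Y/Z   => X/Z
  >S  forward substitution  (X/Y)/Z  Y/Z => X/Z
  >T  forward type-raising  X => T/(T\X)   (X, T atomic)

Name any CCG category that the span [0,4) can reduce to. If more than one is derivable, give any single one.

S

[0,4] S   >
  [0,2] S/PP   <
    [0,1] "park" : PP
    [1,2] "today" : (S/PP)\PP
  [2,4] PP   <
    [2,3] "liked" : N
    [3,4] "heard" : PP\N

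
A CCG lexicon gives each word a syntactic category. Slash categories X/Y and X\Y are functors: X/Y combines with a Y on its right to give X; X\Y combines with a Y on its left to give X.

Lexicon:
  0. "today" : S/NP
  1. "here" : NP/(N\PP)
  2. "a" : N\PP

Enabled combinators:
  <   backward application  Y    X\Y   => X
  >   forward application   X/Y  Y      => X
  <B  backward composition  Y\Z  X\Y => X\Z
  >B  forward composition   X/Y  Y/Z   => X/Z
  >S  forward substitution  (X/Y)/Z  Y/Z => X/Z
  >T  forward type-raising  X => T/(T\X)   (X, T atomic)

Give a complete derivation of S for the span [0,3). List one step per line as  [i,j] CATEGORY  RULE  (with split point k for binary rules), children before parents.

[0,3] S   >
  [0,1] "today" : S/NP
  [1,3] NP   >
    [1,2] "here" : NP/(N\PP)
    [2,3] "a" : N\PP

[0,1] S/NP  lex  "today"
[1,2] NP/(N\PP)  lex  "here"
[2,3] N\PP  lex  "a"
[1,3] NP  >  k=2
[0,3] S  >  k=1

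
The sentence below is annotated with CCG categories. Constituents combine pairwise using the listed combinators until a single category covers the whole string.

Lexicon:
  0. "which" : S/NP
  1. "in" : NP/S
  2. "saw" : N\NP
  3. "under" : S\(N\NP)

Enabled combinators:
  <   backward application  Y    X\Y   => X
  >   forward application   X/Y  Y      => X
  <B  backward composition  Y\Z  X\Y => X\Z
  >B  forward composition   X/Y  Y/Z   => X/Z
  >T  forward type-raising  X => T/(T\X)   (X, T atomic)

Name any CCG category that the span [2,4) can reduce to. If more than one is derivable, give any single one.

[0,4] S   >
  [0,1] "which" : S/NP
  [1,4] NP   >
    [1,2] "in" : NP/S
    [2,4] S   <
      [2,3] "saw" : N\NP
      [3,4] "under" : S\(N\NP)

S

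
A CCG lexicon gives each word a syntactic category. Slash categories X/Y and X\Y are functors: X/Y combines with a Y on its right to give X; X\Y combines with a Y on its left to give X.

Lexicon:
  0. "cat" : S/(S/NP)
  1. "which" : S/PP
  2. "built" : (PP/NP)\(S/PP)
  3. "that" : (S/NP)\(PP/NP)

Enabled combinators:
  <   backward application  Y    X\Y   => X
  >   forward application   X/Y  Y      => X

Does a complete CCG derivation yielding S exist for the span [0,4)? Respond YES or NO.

YES

[0,4] S   >
  [0,1] "cat" : S/(S/NP)
  [1,4] S/NP   <
    [1,3] PP/NP   <
      [1,2] "which" : S/PP
      [2,3] "built" : (PP/NP)\(S/PP)
    [3,4] "that" : (S/NP)\(PP/NP)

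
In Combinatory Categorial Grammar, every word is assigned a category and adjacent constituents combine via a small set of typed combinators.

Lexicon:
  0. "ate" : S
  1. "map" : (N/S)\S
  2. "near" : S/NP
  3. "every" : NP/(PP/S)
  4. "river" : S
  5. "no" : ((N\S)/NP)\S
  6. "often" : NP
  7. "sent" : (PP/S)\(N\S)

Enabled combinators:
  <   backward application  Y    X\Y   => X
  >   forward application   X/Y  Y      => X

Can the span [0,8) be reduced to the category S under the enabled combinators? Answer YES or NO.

NO

S (N/S)\S S/NP NP/(PP/S) S ((N\S)/NP)\S NP (PP/S)\(N\S)
CKY chart[0,8] = {N}; S ∉ chart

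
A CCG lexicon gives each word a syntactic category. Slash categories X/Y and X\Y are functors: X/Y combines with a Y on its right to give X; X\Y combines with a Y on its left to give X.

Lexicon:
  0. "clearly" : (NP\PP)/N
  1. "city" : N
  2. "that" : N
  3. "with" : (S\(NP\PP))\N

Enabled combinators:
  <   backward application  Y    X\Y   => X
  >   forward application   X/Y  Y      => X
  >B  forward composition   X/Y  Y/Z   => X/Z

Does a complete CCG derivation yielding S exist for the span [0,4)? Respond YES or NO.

[0,4] S   <
  [0,2] NP\PP   >
    [0,1] "clearly" : (NP\PP)/N
    [1,2] "city" : N
  [2,4] S\(NP\PP)   <
    [2,3] "that" : N
    [3,4] "with" : (S\(NP\PP))\N

YES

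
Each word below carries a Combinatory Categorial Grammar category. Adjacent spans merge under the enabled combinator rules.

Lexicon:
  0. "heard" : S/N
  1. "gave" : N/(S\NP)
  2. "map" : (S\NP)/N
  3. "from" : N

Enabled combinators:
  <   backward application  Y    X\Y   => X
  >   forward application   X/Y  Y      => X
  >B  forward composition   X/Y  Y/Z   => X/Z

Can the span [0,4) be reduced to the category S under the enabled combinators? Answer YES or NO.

YES

[0,4] S   >
  [0,3] S/N   >B
    [0,1] "heard" : S/N
    [1,3] N/N   >B
      [1,2] "gave" : N/(S\NP)
      [2,3] "map" : (S\NP)/N
  [3,4] "from" : N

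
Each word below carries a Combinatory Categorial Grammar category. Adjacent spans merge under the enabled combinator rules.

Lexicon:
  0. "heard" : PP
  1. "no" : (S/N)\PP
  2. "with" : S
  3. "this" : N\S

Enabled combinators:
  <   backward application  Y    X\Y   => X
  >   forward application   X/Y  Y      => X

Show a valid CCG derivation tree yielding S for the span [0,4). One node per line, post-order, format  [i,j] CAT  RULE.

[0,4] S   >
  [0,2] S/N   <
    [0,1] "heard" : PP
    [1,2] "no" : (S/N)\PP
  [2,4] N   <
    [2,3] "with" : S
    [3,4] "this" : N\S

[0,1] PP  lex  "heard"
[1,2] (S/N)\PP  lex  "no"
[0,2] S/N  <  k=1
[2,3] S  lex  "with"
[3,4] N\S  lex  "this"
[2,4] N  <  k=3
[0,4] S  >  k=2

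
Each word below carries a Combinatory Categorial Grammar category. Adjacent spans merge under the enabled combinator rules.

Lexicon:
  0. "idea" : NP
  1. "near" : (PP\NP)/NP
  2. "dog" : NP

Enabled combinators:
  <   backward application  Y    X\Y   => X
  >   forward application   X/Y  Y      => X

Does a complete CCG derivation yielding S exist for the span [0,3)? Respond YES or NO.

NP (PP\NP)/NP NP
CKY chart[0,3] = {PP}; S ∉ chart

NO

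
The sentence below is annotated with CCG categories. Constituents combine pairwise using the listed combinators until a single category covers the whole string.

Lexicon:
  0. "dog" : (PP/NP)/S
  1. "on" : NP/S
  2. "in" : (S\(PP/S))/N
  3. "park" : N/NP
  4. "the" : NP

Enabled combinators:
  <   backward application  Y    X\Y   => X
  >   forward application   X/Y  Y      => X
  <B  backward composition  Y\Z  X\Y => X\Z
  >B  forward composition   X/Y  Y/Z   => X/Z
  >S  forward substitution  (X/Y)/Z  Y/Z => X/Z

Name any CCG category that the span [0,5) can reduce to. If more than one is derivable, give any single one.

S

[0,5] S   <
  [0,2] PP/S   >S
    [0,1] "dog" : (PP/NP)/S
    [1,2] "on" : NP/S
  [2,5] S\(PP/S)   >
    [2,3] "in" : (S\(PP/S))/N
    [3,5] N   >
      [3,4] "park" : N/NP
      [4,5] "the" : NP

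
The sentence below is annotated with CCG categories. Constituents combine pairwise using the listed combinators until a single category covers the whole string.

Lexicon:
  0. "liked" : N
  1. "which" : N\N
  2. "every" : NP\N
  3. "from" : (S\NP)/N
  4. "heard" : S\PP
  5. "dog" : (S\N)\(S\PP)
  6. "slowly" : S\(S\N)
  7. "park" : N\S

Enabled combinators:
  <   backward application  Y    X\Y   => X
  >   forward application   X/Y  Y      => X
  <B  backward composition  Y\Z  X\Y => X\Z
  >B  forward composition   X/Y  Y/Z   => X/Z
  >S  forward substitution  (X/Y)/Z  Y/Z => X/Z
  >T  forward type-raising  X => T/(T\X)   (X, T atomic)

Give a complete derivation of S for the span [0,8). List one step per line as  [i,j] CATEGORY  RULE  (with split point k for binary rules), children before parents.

[0,1] N  lex  "liked"
[1,2] N\N  lex  "which"
[2,3] NP\N  lex  "every"
[1,3] NP\N  <B  k=2
[3,4] (S\NP)/N  lex  "from"
[4,5] S\PP  lex  "heard"
[5,6] (S\N)\(S\PP)  lex  "dog"
[4,6] S\N  <  k=5
[6,7] S\(S\N)  lex  "slowly"
[4,7] S  <  k=6
[7,8] N\S  lex  "park"
[4,8] N  <  k=7
[3,8] S\NP  >  k=4
[1,8] S\N  <B  k=3
[0,8] S  <  k=1

[0,8] S   <
  [0,1] "liked" : N
  [1,8] S\N   <B
    [1,3] NP\N   <B
      [1,2] "which" : N\N
      [2,3] "every" : NP\N
    [3,8] S\NP   >
      [3,4] "from" : (S\NP)/N
      [4,8] N   <
        [4,7] S   <
          [4,6] S\N   <
            [4,5] "heard" : S\PP
            [5,6] "dog" : (S\N)\(S\PP)
          [6,7] "slowly" : S\(S\N)
        [7,8] "park" : N\S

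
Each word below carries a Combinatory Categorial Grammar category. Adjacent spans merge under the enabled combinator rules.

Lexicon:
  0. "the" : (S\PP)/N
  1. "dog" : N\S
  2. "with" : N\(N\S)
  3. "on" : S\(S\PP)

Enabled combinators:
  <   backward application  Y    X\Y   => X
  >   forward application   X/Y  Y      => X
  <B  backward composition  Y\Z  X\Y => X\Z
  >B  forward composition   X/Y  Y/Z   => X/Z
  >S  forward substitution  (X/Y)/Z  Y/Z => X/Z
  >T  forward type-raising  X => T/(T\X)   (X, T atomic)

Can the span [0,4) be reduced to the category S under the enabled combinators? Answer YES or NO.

[0,4] S   <
  [0,3] S\PP   >
    [0,1] "the" : (S\PP)/N
    [1,3] N   <
      [1,2] "dog" : N\S
      [2,3] "with" : N\(N\S)
  [3,4] "on" : S\(S\PP)

YES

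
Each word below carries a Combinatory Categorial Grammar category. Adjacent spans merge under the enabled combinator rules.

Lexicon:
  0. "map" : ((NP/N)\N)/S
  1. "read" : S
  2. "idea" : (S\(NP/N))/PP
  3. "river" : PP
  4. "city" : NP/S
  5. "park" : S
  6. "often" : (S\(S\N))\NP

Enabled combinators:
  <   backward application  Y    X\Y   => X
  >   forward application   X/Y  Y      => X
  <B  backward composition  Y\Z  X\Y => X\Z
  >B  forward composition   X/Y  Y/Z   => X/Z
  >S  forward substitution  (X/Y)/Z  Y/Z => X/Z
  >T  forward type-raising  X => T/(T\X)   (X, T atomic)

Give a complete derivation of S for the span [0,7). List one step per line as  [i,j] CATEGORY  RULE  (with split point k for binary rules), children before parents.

[0,7] S   <
  [0,4] S\N   <B
    [0,2] (NP/N)\N   >
      [0,1] "map" : ((NP/N)\N)/S
      [1,2] "read" : S
    [2,4] S\(NP/N)   >
      [2,3] "idea" : (S\(NP/N))/PP
      [3,4] "river" : PP
  [4,7] S\(S\N)   <
    [4,6] NP   >
      [4,5] "city" : NP/S
      [5,6] "park" : S
    [6,7] "often" : (S\(S\N))\NP

[0,1] ((NP/N)\N)/S  lex  "map"
[1,2] S  lex  "read"
[0,2] (NP/N)\N  >  k=1
[2,3] (S\(NP/N))/PP  lex  "idea"
[3,4] PP  lex  "river"
[2,4] S\(NP/N)  >  k=3
[0,4] S\N  <B  k=2
[4,5] NP/S  lex  "city"
[5,6] S  lex  "park"
[4,6] NP  >  k=5
[6,7] (S\(S\N))\NP  lex  "often"
[4,7] S\(S\N)  <  k=6
[0,7] S  <  k=4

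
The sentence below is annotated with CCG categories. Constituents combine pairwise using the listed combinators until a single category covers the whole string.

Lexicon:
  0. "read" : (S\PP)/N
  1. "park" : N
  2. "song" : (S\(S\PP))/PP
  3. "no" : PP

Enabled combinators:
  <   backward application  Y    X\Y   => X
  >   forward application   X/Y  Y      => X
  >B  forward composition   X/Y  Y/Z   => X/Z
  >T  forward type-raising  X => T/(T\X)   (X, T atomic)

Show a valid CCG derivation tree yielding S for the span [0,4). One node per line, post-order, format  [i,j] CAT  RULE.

[0,4] S   <
  [0,2] S\PP   >
    [0,1] "read" : (S\PP)/N
    [1,2] "park" : N
  [2,4] S\(S\PP)   >
    [2,3] "song" : (S\(S\PP))/PP
    [3,4] "no" : PP

[0,1] (S\PP)/N  lex  "read"
[1,2] N  lex  "park"
[0,2] S\PP  >  k=1
[2,3] (S\(S\PP))/PP  lex  "song"
[3,4] PP  lex  "no"
[2,4] S\(S\PP)  >  k=3
[0,4] S  <  k=2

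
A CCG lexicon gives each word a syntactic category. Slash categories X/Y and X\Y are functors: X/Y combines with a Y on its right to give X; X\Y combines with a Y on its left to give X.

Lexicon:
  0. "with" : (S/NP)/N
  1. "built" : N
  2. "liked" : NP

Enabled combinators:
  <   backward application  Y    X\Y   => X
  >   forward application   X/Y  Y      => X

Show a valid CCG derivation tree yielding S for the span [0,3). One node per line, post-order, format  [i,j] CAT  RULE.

[0,1] (S/NP)/N  lex  "with"
[1,2] N  lex  "built"
[0,2] S/NP  >  k=1
[2,3] NP  lex  "liked"
[0,3] S  >  k=2

[0,3] S   >
  [0,2] S/NP   >
    [0,1] "with" : (S/NP)/N
    [1,2] "built" : N
  [2,3] "liked" : NP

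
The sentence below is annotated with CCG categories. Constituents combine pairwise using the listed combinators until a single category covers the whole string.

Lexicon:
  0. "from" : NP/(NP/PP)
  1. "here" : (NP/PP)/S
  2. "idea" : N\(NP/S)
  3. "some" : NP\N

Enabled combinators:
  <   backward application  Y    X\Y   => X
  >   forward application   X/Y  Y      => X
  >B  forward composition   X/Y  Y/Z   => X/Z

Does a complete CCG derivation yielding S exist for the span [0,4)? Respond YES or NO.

NO

NP/(NP/PP) (NP/PP)/S N\(NP/S) NP\N
CKY chart[0,4] = {NP}; S ∉ chart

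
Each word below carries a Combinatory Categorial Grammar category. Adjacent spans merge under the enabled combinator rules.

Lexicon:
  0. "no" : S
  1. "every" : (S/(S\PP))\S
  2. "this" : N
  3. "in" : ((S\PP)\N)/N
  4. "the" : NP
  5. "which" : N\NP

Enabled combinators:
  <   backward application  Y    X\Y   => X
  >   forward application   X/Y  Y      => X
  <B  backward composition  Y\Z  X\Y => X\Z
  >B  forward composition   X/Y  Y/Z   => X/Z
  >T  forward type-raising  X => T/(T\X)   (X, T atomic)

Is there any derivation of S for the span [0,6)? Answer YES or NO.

YES

[0,6] S   >
  [0,2] S/(S\PP)   <
    [0,1] "no" : S
    [1,2] "every" : (S/(S\PP))\S
  [2,6] S\PP   <
    [2,3] "this" : N
    [3,6] (S\PP)\N   >
      [3,4] "in" : ((S\PP)\N)/N
      [4,6] N   >
        [4,5] N/(N\NP)   >T
          [4,5] "the" : NP
        [5,6] "which" : N\NP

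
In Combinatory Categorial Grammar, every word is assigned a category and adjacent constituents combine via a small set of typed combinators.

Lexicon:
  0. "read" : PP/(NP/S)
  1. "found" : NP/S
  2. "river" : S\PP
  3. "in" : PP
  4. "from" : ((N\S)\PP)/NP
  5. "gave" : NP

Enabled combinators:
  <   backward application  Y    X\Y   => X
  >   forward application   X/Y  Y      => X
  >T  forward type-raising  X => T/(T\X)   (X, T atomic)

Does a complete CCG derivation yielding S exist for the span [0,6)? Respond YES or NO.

PP/(NP/S) NP/S S\PP PP ((N\S)\PP)/NP NP
CKY chart[0,6] = {N, N/(N\N), NP/(NP\N), PP/(PP\N), S/(S\N)}; S ∉ chart

NO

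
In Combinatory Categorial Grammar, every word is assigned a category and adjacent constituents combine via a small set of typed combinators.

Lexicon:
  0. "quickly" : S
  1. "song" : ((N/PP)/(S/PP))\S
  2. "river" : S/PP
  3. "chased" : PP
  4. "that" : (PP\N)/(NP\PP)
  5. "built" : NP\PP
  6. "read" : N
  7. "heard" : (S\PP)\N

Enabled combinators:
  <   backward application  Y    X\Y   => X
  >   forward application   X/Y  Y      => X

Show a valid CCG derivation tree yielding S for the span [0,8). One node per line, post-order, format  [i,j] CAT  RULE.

[0,8] S   <
  [0,6] PP   <
    [0,4] N   >
      [0,3] N/PP   >
        [0,2] (N/PP)/(S/PP)   <
          [0,1] "quickly" : S
          [1,2] "song" : ((N/PP)/(S/PP))\S
        [2,3] "river" : S/PP
      [3,4] "chased" : PP
    [4,6] PP\N   >
      [4,5] "that" : (PP\N)/(NP\PP)
      [5,6] "built" : NP\PP
  [6,8] S\PP   <
    [6,7] "read" : N
    [7,8] "heard" : (S\PP)\N

[0,1] S  lex  "quickly"
[1,2] ((N/PP)/(S/PP))\S  lex  "song"
[0,2] (N/PP)/(S/PP)  <  k=1
[2,3] S/PP  lex  "river"
[0,3] N/PP  >  k=2
[3,4] PP  lex  "chased"
[0,4] N  >  k=3
[4,5] (PP\N)/(NP\PP)  lex  "that"
[5,6] NP\PP  lex  "built"
[4,6] PP\N  >  k=5
[0,6] PP  <  k=4
[6,7] N  lex  "read"
[7,8] (S\PP)\N  lex  "heard"
[6,8] S\PP  <  k=7
[0,8] S  <  k=6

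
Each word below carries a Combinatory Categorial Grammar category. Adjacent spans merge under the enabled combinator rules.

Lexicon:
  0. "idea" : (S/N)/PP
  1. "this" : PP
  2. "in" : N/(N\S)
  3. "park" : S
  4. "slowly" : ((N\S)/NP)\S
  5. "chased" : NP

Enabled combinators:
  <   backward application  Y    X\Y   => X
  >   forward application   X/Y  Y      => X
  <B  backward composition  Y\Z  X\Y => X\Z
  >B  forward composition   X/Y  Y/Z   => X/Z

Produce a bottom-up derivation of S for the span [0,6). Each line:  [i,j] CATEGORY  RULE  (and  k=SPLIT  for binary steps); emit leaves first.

[0,1] (S/N)/PP  lex  "idea"
[1,2] PP  lex  "this"
[0,2] S/N  >  k=1
[2,3] N/(N\S)  lex  "in"
[3,4] S  lex  "park"
[4,5] ((N\S)/NP)\S  lex  "slowly"
[3,5] (N\S)/NP  <  k=4
[5,6] NP  lex  "chased"
[3,6] N\S  >  k=5
[2,6] N  >  k=3
[0,6] S  >  k=2

[0,6] S   >
  [0,2] S/N   >
    [0,1] "idea" : (S/N)/PP
    [1,2] "this" : PP
  [2,6] N   >
    [2,3] "in" : N/(N\S)
    [3,6] N\S   >
      [3,5] (N\S)/NP   <
        [3,4] "park" : S
        [4,5] "slowly" : ((N\S)/NP)\S
      [5,6] "chased" : NP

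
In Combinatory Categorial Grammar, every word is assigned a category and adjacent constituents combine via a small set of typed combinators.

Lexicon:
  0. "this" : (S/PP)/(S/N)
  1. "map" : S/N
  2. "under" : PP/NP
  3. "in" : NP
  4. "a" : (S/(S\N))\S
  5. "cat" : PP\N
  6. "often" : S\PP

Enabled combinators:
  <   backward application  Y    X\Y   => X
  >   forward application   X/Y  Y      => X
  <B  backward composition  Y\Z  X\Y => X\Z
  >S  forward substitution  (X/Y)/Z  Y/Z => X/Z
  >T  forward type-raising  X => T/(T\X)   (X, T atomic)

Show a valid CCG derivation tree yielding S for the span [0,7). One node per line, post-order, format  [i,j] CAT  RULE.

[0,1] (S/PP)/(S/N)  lex  "this"
[1,2] S/N  lex  "map"
[0,2] S/PP  >  k=1
[2,3] PP/NP  lex  "under"
[3,4] NP  lex  "in"
[2,4] PP  >  k=3
[0,4] S  >  k=2
[4,5] (S/(S\N))\S  lex  "a"
[0,5] S/(S\N)  <  k=4
[5,6] PP\N  lex  "cat"
[6,7] S\PP  lex  "often"
[5,7] S\N  <B  k=6
[0,7] S  >  k=5

[0,7] S   >
  [0,5] S/(S\N)   <
    [0,4] S   >
      [0,2] S/PP   >
        [0,1] "this" : (S/PP)/(S/N)
        [1,2] "map" : S/N
      [2,4] PP   >
        [2,3] "under" : PP/NP
        [3,4] "in" : NP
    [4,5] "a" : (S/(S\N))\S
  [5,7] S\N   <B
    [5,6] "cat" : PP\N
    [6,7] "often" : S\PP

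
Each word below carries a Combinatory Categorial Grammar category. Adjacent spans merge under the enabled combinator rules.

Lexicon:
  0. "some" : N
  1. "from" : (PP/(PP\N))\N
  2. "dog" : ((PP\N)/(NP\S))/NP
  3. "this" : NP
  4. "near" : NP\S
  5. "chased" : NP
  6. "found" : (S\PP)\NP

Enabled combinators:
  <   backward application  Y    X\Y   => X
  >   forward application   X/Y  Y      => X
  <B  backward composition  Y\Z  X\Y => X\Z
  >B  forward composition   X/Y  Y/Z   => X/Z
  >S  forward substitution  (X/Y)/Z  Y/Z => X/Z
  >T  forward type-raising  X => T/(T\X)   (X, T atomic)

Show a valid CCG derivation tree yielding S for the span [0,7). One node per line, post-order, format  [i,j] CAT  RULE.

[0,7] S   <
  [0,5] PP   >
    [0,2] PP/(PP\N)   <
      [0,1] "some" : N
      [1,2] "from" : (PP/(PP\N))\N
    [2,5] PP\N   >
      [2,4] (PP\N)/(NP\S)   >
        [2,3] "dog" : ((PP\N)/(NP\S))/NP
        [3,4] "this" : NP
      [4,5] "near" : NP\S
  [5,7] S\PP   <
    [5,6] "chased" : NP
    [6,7] "found" : (S\PP)\NP

[0,1] N  lex  "some"
[1,2] (PP/(PP\N))\N  lex  "from"
[0,2] PP/(PP\N)  <  k=1
[2,3] ((PP\N)/(NP\S))/NP  lex  "dog"
[3,4] NP  lex  "this"
[2,4] (PP\N)/(NP\S)  >  k=3
[4,5] NP\S  lex  "near"
[2,5] PP\N  >  k=4
[0,5] PP  >  k=2
[5,6] NP  lex  "chased"
[6,7] (S\PP)\NP  lex  "found"
[5,7] S\PP  <  k=6
[0,7] S  <  k=5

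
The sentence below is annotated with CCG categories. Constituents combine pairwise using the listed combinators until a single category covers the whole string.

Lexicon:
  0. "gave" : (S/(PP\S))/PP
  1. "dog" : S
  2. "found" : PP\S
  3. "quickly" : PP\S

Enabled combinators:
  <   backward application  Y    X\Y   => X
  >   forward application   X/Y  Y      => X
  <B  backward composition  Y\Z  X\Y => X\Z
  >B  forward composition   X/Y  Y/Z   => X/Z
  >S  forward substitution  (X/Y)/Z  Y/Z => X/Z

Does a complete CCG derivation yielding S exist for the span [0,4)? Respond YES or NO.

YES

[0,4] S   >
  [0,3] S/(PP\S)   >
    [0,1] "gave" : (S/(PP\S))/PP
    [1,3] PP   <
      [1,2] "dog" : S
      [2,3] "found" : PP\S
  [3,4] "quickly" : PP\S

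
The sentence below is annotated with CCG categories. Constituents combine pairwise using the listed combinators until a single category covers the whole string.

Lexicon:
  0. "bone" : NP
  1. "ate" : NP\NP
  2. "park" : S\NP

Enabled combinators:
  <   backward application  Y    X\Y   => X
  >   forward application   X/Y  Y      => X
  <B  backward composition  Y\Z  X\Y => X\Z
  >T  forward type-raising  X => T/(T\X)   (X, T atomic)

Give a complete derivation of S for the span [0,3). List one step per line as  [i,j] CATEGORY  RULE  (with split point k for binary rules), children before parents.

[0,3] S   <
  [0,1] "bone" : NP
  [1,3] S\NP   <B
    [1,2] "ate" : NP\NP
    [2,3] "park" : S\NP

[0,1] NP  lex  "bone"
[1,2] NP\NP  lex  "ate"
[2,3] S\NP  lex  "park"
[1,3] S\NP  <B  k=2
[0,3] S  <  k=1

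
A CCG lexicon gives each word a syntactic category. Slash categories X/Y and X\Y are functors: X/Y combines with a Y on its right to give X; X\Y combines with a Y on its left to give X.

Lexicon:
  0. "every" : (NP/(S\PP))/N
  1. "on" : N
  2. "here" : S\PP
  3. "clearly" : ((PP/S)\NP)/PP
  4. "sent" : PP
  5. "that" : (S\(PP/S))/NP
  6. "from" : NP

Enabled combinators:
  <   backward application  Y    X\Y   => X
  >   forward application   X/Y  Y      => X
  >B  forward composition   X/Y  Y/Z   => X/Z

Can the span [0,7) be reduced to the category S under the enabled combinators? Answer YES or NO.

YES

[0,7] S   <
  [0,5] PP/S   <
    [0,3] NP   >
      [0,2] NP/(S\PP)   >
        [0,1] "every" : (NP/(S\PP))/N
        [1,2] "on" : N
      [2,3] "here" : S\PP
    [3,5] (PP/S)\NP   >
      [3,4] "clearly" : ((PP/S)\NP)/PP
      [4,5] "sent" : PP
  [5,7] S\(PP/S)   >
    [5,6] "that" : (S\(PP/S))/NP
    [6,7] "from" : NP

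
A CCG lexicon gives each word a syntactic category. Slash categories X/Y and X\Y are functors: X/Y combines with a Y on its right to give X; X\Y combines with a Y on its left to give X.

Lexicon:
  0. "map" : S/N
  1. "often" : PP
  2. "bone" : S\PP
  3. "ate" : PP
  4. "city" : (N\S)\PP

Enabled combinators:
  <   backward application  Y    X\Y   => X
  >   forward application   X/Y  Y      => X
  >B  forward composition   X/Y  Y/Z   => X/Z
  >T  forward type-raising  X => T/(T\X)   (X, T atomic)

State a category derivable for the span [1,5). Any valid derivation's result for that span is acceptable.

[0,5] S   >
  [0,1] "map" : S/N
  [1,5] N   <
    [1,3] S   <
      [1,2] "often" : PP
      [2,3] "bone" : S\PP
    [3,5] N\S   <
      [3,4] "ate" : PP
      [4,5] "city" : (N\S)\PP

N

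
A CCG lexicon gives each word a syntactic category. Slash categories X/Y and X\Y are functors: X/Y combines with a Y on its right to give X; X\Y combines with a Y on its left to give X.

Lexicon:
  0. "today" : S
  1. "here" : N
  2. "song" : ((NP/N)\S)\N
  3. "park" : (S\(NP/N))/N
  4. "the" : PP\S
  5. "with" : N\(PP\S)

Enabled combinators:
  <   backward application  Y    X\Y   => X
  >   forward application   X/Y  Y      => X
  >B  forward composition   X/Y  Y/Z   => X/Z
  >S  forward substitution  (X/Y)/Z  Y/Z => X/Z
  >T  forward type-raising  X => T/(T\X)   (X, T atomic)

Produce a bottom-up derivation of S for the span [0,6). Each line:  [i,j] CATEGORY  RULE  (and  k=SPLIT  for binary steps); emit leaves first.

[0,1] S  lex  "today"
[1,2] N  lex  "here"
[2,3] ((NP/N)\S)\N  lex  "song"
[1,3] (NP/N)\S  <  k=2
[0,3] NP/N  <  k=1
[3,4] (S\(NP/N))/N  lex  "park"
[4,5] PP\S  lex  "the"
[5,6] N\(PP\S)  lex  "with"
[4,6] N  <  k=5
[3,6] S\(NP/N)  >  k=4
[0,6] S  <  k=3

[0,6] S   <
  [0,3] NP/N   <
    [0,1] "today" : S
    [1,3] (NP/N)\S   <
      [1,2] "here" : N
      [2,3] "song" : ((NP/N)\S)\N
  [3,6] S\(NP/N)   >
    [3,4] "park" : (S\(NP/N))/N
    [4,6] N   <
      [4,5] "the" : PP\S
      [5,6] "with" : N\(PP\S)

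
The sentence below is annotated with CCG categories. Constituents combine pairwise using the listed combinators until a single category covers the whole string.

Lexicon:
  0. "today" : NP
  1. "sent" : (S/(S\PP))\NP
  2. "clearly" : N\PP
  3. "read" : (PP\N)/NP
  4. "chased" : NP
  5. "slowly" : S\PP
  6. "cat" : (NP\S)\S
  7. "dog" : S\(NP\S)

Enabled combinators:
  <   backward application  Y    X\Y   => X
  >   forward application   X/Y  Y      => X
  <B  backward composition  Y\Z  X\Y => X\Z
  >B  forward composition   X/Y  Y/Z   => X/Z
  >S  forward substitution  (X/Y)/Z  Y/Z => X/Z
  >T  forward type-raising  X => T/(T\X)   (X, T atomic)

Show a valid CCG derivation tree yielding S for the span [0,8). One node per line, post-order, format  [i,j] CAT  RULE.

[0,8] S   >
  [0,2] S/(S\PP)   <
    [0,1] "today" : NP
    [1,2] "sent" : (S/(S\PP))\NP
  [2,8] S\PP   <B
    [2,5] PP\PP   <B
      [2,3] "clearly" : N\PP
      [3,5] PP\N   >
        [3,4] "read" : (PP\N)/NP
        [4,5] "chased" : NP
    [5,8] S\PP   <B
      [5,6] "slowly" : S\PP
      [6,8] S\S   <B
        [6,7] "cat" : (NP\S)\S
        [7,8] "dog" : S\(NP\S)

[0,1] NP  lex  "today"
[1,2] (S/(S\PP))\NP  lex  "sent"
[0,2] S/(S\PP)  <  k=1
[2,3] N\PP  lex  "clearly"
[3,4] (PP\N)/NP  lex  "read"
[4,5] NP  lex  "chased"
[3,5] PP\N  >  k=4
[2,5] PP\PP  <B  k=3
[5,6] S\PP  lex  "slowly"
[6,7] (NP\S)\S  lex  "cat"
[7,8] S\(NP\S)  lex  "dog"
[6,8] S\S  <B  k=7
[5,8] S\PP  <B  k=6
[2,8] S\PP  <B  k=5
[0,8] S  >  k=2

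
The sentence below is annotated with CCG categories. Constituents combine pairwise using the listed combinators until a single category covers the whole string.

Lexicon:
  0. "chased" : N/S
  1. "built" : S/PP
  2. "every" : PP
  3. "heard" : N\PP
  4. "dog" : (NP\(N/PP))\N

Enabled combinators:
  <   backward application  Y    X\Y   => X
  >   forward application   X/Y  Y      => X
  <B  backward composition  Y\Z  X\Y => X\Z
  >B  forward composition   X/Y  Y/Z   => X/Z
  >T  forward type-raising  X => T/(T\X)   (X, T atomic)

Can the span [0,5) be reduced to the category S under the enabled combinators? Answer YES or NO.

N/S S/PP PP N\PP (NP\(N/PP))\N
CKY chart[0,5] = {N/(N\NP), NP, NP/(NP\NP), PP/(PP\NP), S/(S\NP)}; S ∉ chart

NO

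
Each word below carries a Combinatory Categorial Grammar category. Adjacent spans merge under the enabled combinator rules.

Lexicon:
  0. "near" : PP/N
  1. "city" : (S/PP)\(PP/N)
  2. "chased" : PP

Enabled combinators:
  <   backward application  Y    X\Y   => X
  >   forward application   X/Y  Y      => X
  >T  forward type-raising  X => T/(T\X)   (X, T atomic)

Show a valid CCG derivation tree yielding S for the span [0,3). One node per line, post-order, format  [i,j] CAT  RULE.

[0,3] S   >
  [0,2] S/PP   <
    [0,1] "near" : PP/N
    [1,2] "city" : (S/PP)\(PP/N)
  [2,3] "chased" : PP

[0,1] PP/N  lex  "near"
[1,2] (S/PP)\(PP/N)  lex  "city"
[0,2] S/PP  <  k=1
[2,3] PP  lex  "chased"
[0,3] S  >  k=2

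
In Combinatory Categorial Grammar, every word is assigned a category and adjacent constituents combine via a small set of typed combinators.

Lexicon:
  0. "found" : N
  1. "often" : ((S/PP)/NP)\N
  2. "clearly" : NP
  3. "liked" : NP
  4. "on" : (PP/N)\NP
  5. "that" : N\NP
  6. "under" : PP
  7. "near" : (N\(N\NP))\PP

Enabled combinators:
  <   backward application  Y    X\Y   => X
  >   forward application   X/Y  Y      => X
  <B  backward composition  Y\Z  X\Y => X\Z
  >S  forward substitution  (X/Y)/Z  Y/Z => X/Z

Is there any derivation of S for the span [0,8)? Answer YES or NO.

[0,8] S   >
  [0,3] S/PP   >
    [0,2] (S/PP)/NP   <
      [0,1] "found" : N
      [1,2] "often" : ((S/PP)/NP)\N
    [2,3] "clearly" : NP
  [3,8] PP   >
    [3,5] PP/N   <
      [3,4] "liked" : NP
      [4,5] "on" : (PP/N)\NP
    [5,8] N   <
      [5,6] "that" : N\NP
      [6,8] N\(N\NP)   <
        [6,7] "under" : PP
        [7,8] "near" : (N\(N\NP))\PP

YES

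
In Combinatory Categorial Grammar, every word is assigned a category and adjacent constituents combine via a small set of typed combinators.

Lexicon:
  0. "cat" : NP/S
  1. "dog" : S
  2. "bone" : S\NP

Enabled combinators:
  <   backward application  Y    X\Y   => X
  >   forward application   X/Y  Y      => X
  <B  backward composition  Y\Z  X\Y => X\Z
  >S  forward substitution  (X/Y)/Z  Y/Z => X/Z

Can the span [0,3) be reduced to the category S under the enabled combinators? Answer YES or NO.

YES

[0,3] S   <
  [0,2] NP   >
    [0,1] "cat" : NP/S
    [1,2] "dog" : S
  [2,3] "bone" : S\NP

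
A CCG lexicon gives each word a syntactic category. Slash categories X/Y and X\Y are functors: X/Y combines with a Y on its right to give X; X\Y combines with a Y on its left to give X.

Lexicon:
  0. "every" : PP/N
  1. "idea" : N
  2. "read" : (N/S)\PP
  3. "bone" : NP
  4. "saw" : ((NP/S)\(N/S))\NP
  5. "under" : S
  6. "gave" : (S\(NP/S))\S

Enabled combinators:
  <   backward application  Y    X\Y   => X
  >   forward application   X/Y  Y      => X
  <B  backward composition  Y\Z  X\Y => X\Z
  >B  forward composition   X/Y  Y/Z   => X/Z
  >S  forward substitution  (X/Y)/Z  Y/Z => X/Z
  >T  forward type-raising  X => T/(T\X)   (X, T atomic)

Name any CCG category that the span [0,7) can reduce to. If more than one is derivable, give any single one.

[0,7] S   <
  [0,5] NP/S   <
    [0,3] N/S   <
      [0,2] PP   >
        [0,1] "every" : PP/N
        [1,2] "idea" : N
      [2,3] "read" : (N/S)\PP
    [3,5] (NP/S)\(N/S)   <
      [3,4] "bone" : NP
      [4,5] "saw" : ((NP/S)\(N/S))\NP
  [5,7] S\(NP/S)   <
    [5,6] "under" : S
    [6,7] "gave" : (S\(NP/S))\S

S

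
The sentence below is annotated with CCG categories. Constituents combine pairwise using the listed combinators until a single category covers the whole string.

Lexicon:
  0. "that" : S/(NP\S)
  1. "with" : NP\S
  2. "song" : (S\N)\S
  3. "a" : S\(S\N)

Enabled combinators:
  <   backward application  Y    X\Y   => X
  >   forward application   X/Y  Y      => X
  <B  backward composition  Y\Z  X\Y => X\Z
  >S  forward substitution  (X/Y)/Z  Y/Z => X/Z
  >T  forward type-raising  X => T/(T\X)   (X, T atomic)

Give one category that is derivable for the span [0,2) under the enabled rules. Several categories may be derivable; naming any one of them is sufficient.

S

[0,4] S   <
  [0,3] S\N   <
    [0,2] S   >
      [0,1] "that" : S/(NP\S)
      [1,2] "with" : NP\S
    [2,3] "song" : (S\N)\S
  [3,4] "a" : S\(S\N)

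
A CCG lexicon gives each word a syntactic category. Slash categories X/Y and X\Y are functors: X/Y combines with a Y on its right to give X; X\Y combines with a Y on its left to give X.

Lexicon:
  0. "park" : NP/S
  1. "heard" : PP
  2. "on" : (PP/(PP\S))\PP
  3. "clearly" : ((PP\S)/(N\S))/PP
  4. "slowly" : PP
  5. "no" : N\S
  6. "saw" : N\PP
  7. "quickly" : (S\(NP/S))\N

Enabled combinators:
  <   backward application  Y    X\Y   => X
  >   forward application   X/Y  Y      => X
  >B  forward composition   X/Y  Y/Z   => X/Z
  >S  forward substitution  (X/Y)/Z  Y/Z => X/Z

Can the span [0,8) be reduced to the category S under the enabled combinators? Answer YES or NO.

YES

[0,8] S   <
  [0,1] "park" : NP/S
  [1,8] S\(NP/S)   <
    [1,7] N   <
      [1,6] PP   >
        [1,3] PP/(PP\S)   <
          [1,2] "heard" : PP
          [2,3] "on" : (PP/(PP\S))\PP
        [3,6] PP\S   >
          [3,5] (PP\S)/(N\S)   >
            [3,4] "clearly" : ((PP\S)/(N\S))/PP
            [4,5] "slowly" : PP
          [5,6] "no" : N\S
      [6,7] "saw" : N\PP
    [7,8] "quickly" : (S\(NP/S))\N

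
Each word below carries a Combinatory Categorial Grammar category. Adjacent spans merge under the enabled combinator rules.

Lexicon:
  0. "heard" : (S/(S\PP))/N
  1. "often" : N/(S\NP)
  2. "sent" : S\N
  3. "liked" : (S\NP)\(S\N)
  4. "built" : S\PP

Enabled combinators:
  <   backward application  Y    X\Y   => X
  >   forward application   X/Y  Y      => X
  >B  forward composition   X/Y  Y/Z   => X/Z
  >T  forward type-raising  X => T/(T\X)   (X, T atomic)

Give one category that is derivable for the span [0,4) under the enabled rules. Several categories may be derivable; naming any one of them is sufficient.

S/(S\PP)

[0,5] S   >
  [0,4] S/(S\PP)   >
    [0,1] "heard" : (S/(S\PP))/N
    [1,4] N   >
      [1,2] "often" : N/(S\NP)
      [2,4] S\NP   <
        [2,3] "sent" : S\N
        [3,4] "liked" : (S\NP)\(S\N)
  [4,5] "built" : S\PP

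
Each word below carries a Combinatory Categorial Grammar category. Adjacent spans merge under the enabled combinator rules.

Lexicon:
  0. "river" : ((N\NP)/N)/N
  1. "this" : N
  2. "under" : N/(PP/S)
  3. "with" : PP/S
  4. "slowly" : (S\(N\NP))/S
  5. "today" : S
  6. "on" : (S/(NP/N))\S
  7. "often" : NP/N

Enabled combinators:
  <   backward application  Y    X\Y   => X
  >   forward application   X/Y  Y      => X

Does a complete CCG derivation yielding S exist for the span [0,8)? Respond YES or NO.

[0,8] S   <
  [0,4] N\NP   >
    [0,2] (N\NP)/N   >
      [0,1] "river" : ((N\NP)/N)/N
      [1,2] "this" : N
    [2,4] N   >
      [2,3] "under" : N/(PP/S)
      [3,4] "with" : PP/S
  [4,8] S\(N\NP)   >
    [4,5] "slowly" : (S\(N\NP))/S
    [5,8] S   >
      [5,7] S/(NP/N)   <
        [5,6] "today" : S
        [6,7] "on" : (S/(NP/N))\S
      [7,8] "often" : NP/N

YES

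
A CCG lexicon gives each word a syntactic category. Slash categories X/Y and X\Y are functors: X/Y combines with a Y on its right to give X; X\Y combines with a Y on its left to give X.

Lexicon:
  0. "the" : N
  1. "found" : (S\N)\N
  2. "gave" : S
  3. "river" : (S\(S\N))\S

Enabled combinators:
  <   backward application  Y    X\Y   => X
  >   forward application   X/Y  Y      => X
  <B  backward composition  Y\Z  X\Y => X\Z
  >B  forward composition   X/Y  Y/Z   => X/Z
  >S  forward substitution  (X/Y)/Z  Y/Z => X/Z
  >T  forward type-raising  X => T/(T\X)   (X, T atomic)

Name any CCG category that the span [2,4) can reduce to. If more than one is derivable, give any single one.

S\(S\N)

[0,4] S   <
  [0,2] S\N   <
    [0,1] "the" : N
    [1,2] "found" : (S\N)\N
  [2,4] S\(S\N)   <
    [2,3] "gave" : S
    [3,4] "river" : (S\(S\N))\S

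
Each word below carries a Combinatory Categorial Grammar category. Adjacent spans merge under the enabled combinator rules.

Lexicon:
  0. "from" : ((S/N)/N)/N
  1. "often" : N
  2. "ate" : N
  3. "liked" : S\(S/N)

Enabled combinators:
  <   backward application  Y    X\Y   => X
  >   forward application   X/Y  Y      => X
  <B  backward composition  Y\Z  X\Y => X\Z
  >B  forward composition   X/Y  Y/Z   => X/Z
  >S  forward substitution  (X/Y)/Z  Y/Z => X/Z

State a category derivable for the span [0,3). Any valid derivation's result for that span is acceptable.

S/N

[0,4] S   <
  [0,3] S/N   >
    [0,2] (S/N)/N   >
      [0,1] "from" : ((S/N)/N)/N
      [1,2] "often" : N
    [2,3] "ate" : N
  [3,4] "liked" : S\(S/N)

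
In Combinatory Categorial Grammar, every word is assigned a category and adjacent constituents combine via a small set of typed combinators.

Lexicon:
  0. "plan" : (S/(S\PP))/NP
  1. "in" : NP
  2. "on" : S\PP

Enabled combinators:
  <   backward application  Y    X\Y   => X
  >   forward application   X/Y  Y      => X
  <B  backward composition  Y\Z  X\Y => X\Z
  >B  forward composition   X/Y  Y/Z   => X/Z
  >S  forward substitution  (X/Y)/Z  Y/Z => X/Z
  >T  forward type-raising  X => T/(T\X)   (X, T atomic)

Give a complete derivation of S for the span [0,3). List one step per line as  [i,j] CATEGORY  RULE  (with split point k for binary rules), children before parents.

[0,1] (S/(S\PP))/NP  lex  "plan"
[1,2] NP  lex  "in"
[0,2] S/(S\PP)  >  k=1
[2,3] S\PP  lex  "on"
[0,3] S  >  k=2

[0,3] S   >
  [0,2] S/(S\PP)   >
    [0,1] "plan" : (S/(S\PP))/NP
    [1,2] "in" : NP
  [2,3] "on" : S\PP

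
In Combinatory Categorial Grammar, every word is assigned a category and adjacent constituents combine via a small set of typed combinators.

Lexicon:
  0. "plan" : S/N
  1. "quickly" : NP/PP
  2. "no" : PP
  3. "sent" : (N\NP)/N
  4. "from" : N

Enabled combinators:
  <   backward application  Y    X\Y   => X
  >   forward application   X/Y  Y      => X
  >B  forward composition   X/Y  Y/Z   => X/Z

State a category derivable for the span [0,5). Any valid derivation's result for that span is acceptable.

[0,5] S   >
  [0,1] "plan" : S/N
  [1,5] N   <
    [1,3] NP   >
      [1,2] "quickly" : NP/PP
      [2,3] "no" : PP
    [3,5] N\NP   >
      [3,4] "sent" : (N\NP)/N
      [4,5] "from" : N

S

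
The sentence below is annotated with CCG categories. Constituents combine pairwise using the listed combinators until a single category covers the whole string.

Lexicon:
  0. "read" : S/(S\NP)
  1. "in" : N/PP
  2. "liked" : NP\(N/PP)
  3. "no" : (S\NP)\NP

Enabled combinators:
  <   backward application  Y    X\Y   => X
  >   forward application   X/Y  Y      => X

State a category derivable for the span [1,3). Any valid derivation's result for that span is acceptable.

NP

[0,4] S   >
  [0,1] "read" : S/(S\NP)
  [1,4] S\NP   <
    [1,3] NP   <
      [1,2] "in" : N/PP
      [2,3] "liked" : NP\(N/PP)
    [3,4] "no" : (S\NP)\NP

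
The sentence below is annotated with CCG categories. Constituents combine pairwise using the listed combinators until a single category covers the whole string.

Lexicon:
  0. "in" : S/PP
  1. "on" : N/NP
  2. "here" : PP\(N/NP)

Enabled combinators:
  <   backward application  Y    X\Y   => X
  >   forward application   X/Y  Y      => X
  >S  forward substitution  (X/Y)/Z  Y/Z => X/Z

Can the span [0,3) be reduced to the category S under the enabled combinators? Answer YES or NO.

[0,3] S   >
  [0,1] "in" : S/PP
  [1,3] PP   <
    [1,2] "on" : N/NP
    [2,3] "here" : PP\(N/NP)

YES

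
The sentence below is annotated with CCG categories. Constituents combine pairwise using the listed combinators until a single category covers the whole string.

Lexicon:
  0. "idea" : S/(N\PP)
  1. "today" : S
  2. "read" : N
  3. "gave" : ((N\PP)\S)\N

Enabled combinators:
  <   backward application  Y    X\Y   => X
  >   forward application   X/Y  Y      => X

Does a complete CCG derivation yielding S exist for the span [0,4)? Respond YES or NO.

YES

[0,4] S   >
  [0,1] "idea" : S/(N\PP)
  [1,4] N\PP   <
    [1,2] "today" : S
    [2,4] (N\PP)\S   <
      [2,3] "read" : N
      [3,4] "gave" : ((N\PP)\S)\N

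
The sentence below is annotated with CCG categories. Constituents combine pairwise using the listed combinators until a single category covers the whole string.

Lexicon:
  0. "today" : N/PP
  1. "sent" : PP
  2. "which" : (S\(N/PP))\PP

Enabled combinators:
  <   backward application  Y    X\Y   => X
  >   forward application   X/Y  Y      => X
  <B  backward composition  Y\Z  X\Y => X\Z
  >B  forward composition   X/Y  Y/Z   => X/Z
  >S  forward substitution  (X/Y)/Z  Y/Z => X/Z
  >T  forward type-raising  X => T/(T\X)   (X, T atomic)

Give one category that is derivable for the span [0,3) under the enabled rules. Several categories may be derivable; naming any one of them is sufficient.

[0,3] S   <
  [0,1] "today" : N/PP
  [1,3] S\(N/PP)   <
    [1,2] "sent" : PP
    [2,3] "which" : (S\(N/PP))\PP

S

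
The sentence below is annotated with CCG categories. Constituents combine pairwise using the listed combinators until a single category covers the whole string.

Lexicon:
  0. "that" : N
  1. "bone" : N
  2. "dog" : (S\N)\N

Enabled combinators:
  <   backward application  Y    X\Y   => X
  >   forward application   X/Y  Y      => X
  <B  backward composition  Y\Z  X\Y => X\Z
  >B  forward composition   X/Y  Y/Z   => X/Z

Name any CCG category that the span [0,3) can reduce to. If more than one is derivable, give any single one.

[0,3] S   <
  [0,1] "that" : N
  [1,3] S\N   <
    [1,2] "bone" : N
    [2,3] "dog" : (S\N)\N

S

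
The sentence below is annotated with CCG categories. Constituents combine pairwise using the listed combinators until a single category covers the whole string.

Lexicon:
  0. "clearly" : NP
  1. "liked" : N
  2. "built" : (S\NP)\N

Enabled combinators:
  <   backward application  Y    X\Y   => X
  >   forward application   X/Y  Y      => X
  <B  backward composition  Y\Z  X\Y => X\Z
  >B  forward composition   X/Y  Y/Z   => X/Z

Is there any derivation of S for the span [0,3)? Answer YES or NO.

[0,3] S   <
  [0,1] "clearly" : NP
  [1,3] S\NP   <
    [1,2] "liked" : N
    [2,3] "built" : (S\NP)\N

YES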